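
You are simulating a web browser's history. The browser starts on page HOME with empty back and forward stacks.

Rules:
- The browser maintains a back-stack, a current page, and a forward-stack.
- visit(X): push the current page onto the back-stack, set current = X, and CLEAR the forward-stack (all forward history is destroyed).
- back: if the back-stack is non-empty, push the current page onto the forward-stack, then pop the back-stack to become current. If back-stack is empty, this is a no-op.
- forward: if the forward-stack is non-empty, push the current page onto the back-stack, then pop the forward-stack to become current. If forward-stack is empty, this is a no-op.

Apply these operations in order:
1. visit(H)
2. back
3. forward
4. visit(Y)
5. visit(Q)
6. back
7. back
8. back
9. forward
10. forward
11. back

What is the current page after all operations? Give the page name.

Answer: H

Derivation:
After 1 (visit(H)): cur=H back=1 fwd=0
After 2 (back): cur=HOME back=0 fwd=1
After 3 (forward): cur=H back=1 fwd=0
After 4 (visit(Y)): cur=Y back=2 fwd=0
After 5 (visit(Q)): cur=Q back=3 fwd=0
After 6 (back): cur=Y back=2 fwd=1
After 7 (back): cur=H back=1 fwd=2
After 8 (back): cur=HOME back=0 fwd=3
After 9 (forward): cur=H back=1 fwd=2
After 10 (forward): cur=Y back=2 fwd=1
After 11 (back): cur=H back=1 fwd=2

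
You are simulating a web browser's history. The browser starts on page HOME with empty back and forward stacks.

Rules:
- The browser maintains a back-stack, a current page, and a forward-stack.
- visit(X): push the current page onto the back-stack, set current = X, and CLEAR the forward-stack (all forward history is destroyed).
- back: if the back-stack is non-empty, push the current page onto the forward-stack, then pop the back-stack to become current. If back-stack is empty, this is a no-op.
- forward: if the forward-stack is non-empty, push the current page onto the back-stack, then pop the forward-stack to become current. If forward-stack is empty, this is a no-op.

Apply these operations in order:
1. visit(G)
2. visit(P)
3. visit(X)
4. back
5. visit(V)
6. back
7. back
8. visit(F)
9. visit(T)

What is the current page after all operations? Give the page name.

Answer: T

Derivation:
After 1 (visit(G)): cur=G back=1 fwd=0
After 2 (visit(P)): cur=P back=2 fwd=0
After 3 (visit(X)): cur=X back=3 fwd=0
After 4 (back): cur=P back=2 fwd=1
After 5 (visit(V)): cur=V back=3 fwd=0
After 6 (back): cur=P back=2 fwd=1
After 7 (back): cur=G back=1 fwd=2
After 8 (visit(F)): cur=F back=2 fwd=0
After 9 (visit(T)): cur=T back=3 fwd=0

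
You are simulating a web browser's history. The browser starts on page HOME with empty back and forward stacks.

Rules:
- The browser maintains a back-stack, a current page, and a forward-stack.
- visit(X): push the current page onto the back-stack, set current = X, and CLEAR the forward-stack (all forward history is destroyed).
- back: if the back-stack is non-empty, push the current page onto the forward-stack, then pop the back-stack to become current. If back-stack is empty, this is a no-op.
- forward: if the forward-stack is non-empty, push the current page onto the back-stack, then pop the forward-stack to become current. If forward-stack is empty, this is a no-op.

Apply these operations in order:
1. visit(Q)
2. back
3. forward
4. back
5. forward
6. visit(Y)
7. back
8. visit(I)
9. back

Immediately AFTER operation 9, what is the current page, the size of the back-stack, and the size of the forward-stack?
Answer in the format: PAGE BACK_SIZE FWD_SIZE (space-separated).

After 1 (visit(Q)): cur=Q back=1 fwd=0
After 2 (back): cur=HOME back=0 fwd=1
After 3 (forward): cur=Q back=1 fwd=0
After 4 (back): cur=HOME back=0 fwd=1
After 5 (forward): cur=Q back=1 fwd=0
After 6 (visit(Y)): cur=Y back=2 fwd=0
After 7 (back): cur=Q back=1 fwd=1
After 8 (visit(I)): cur=I back=2 fwd=0
After 9 (back): cur=Q back=1 fwd=1

Q 1 1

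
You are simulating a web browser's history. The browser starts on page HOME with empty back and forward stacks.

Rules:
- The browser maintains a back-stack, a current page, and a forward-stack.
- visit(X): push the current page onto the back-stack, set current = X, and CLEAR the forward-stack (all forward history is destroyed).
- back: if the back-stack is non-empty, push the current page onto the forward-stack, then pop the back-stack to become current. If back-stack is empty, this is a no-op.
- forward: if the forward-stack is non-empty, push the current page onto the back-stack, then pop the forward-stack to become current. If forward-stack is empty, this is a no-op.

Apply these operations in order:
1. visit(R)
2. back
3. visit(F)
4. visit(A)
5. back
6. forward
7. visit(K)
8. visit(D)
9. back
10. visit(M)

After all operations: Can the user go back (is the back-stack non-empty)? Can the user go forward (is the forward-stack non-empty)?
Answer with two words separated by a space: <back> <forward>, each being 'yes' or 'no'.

Answer: yes no

Derivation:
After 1 (visit(R)): cur=R back=1 fwd=0
After 2 (back): cur=HOME back=0 fwd=1
After 3 (visit(F)): cur=F back=1 fwd=0
After 4 (visit(A)): cur=A back=2 fwd=0
After 5 (back): cur=F back=1 fwd=1
After 6 (forward): cur=A back=2 fwd=0
After 7 (visit(K)): cur=K back=3 fwd=0
After 8 (visit(D)): cur=D back=4 fwd=0
After 9 (back): cur=K back=3 fwd=1
After 10 (visit(M)): cur=M back=4 fwd=0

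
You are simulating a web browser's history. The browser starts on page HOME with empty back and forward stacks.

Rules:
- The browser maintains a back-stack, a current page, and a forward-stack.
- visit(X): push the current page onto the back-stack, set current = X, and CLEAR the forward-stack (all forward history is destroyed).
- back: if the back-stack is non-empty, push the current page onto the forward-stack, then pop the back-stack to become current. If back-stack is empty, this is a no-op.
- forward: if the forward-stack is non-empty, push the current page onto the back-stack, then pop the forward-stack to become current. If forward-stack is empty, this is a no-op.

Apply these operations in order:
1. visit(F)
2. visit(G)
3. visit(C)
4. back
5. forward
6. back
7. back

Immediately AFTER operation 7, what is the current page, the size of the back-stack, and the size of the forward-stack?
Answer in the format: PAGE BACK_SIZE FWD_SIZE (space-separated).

After 1 (visit(F)): cur=F back=1 fwd=0
After 2 (visit(G)): cur=G back=2 fwd=0
After 3 (visit(C)): cur=C back=3 fwd=0
After 4 (back): cur=G back=2 fwd=1
After 5 (forward): cur=C back=3 fwd=0
After 6 (back): cur=G back=2 fwd=1
After 7 (back): cur=F back=1 fwd=2

F 1 2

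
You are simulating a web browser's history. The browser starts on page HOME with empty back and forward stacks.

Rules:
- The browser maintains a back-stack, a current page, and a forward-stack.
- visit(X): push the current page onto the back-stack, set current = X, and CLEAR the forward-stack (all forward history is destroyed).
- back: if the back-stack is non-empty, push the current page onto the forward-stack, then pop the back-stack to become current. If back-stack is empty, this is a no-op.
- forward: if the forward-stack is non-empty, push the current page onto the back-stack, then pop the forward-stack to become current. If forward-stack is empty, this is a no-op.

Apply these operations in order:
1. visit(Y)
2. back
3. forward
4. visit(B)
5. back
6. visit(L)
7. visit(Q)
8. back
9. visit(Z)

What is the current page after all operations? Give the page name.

Answer: Z

Derivation:
After 1 (visit(Y)): cur=Y back=1 fwd=0
After 2 (back): cur=HOME back=0 fwd=1
After 3 (forward): cur=Y back=1 fwd=0
After 4 (visit(B)): cur=B back=2 fwd=0
After 5 (back): cur=Y back=1 fwd=1
After 6 (visit(L)): cur=L back=2 fwd=0
After 7 (visit(Q)): cur=Q back=3 fwd=0
After 8 (back): cur=L back=2 fwd=1
After 9 (visit(Z)): cur=Z back=3 fwd=0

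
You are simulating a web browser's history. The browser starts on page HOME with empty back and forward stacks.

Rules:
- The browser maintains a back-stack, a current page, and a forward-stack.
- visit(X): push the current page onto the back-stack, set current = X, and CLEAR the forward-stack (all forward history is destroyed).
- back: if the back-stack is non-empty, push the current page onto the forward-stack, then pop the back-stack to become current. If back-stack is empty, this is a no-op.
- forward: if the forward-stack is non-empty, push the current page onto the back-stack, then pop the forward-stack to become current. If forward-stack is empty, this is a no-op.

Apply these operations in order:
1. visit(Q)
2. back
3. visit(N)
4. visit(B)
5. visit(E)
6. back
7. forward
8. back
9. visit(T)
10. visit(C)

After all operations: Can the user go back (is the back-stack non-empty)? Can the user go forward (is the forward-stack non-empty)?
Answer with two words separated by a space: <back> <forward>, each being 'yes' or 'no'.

After 1 (visit(Q)): cur=Q back=1 fwd=0
After 2 (back): cur=HOME back=0 fwd=1
After 3 (visit(N)): cur=N back=1 fwd=0
After 4 (visit(B)): cur=B back=2 fwd=0
After 5 (visit(E)): cur=E back=3 fwd=0
After 6 (back): cur=B back=2 fwd=1
After 7 (forward): cur=E back=3 fwd=0
After 8 (back): cur=B back=2 fwd=1
After 9 (visit(T)): cur=T back=3 fwd=0
After 10 (visit(C)): cur=C back=4 fwd=0

Answer: yes no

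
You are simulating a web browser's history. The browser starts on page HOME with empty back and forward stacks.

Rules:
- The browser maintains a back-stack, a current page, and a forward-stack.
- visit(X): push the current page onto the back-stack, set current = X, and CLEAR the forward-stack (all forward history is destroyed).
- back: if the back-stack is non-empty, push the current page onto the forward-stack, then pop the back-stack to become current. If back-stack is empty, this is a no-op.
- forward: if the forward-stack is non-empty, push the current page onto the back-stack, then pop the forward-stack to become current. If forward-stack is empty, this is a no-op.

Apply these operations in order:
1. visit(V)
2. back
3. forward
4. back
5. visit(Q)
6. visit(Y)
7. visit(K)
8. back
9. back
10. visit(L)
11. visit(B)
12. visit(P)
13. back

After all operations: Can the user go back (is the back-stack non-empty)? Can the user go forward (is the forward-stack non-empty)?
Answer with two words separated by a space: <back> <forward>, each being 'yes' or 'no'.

After 1 (visit(V)): cur=V back=1 fwd=0
After 2 (back): cur=HOME back=0 fwd=1
After 3 (forward): cur=V back=1 fwd=0
After 4 (back): cur=HOME back=0 fwd=1
After 5 (visit(Q)): cur=Q back=1 fwd=0
After 6 (visit(Y)): cur=Y back=2 fwd=0
After 7 (visit(K)): cur=K back=3 fwd=0
After 8 (back): cur=Y back=2 fwd=1
After 9 (back): cur=Q back=1 fwd=2
After 10 (visit(L)): cur=L back=2 fwd=0
After 11 (visit(B)): cur=B back=3 fwd=0
After 12 (visit(P)): cur=P back=4 fwd=0
After 13 (back): cur=B back=3 fwd=1

Answer: yes yes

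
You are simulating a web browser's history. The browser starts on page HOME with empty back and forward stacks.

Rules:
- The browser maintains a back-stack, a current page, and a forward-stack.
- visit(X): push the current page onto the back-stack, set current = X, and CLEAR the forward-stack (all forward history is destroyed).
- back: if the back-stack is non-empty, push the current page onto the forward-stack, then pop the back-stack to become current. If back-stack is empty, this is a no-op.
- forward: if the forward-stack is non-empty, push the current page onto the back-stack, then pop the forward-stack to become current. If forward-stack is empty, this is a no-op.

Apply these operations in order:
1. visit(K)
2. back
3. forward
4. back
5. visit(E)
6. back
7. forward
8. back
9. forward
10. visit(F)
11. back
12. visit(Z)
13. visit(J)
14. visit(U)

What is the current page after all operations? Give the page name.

After 1 (visit(K)): cur=K back=1 fwd=0
After 2 (back): cur=HOME back=0 fwd=1
After 3 (forward): cur=K back=1 fwd=0
After 4 (back): cur=HOME back=0 fwd=1
After 5 (visit(E)): cur=E back=1 fwd=0
After 6 (back): cur=HOME back=0 fwd=1
After 7 (forward): cur=E back=1 fwd=0
After 8 (back): cur=HOME back=0 fwd=1
After 9 (forward): cur=E back=1 fwd=0
After 10 (visit(F)): cur=F back=2 fwd=0
After 11 (back): cur=E back=1 fwd=1
After 12 (visit(Z)): cur=Z back=2 fwd=0
After 13 (visit(J)): cur=J back=3 fwd=0
After 14 (visit(U)): cur=U back=4 fwd=0

Answer: U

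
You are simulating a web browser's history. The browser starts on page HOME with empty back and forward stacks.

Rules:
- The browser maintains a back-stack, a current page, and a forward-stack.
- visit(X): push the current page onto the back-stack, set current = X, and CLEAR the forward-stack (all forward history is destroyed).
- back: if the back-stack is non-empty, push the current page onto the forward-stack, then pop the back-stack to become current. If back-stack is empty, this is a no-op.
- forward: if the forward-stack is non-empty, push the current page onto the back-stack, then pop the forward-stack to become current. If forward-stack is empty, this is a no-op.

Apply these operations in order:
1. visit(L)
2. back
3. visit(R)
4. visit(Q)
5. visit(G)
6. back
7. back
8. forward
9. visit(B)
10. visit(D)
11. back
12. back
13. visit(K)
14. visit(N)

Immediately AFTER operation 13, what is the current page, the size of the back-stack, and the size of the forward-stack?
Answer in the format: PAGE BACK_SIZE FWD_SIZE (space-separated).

After 1 (visit(L)): cur=L back=1 fwd=0
After 2 (back): cur=HOME back=0 fwd=1
After 3 (visit(R)): cur=R back=1 fwd=0
After 4 (visit(Q)): cur=Q back=2 fwd=0
After 5 (visit(G)): cur=G back=3 fwd=0
After 6 (back): cur=Q back=2 fwd=1
After 7 (back): cur=R back=1 fwd=2
After 8 (forward): cur=Q back=2 fwd=1
After 9 (visit(B)): cur=B back=3 fwd=0
After 10 (visit(D)): cur=D back=4 fwd=0
After 11 (back): cur=B back=3 fwd=1
After 12 (back): cur=Q back=2 fwd=2
After 13 (visit(K)): cur=K back=3 fwd=0

K 3 0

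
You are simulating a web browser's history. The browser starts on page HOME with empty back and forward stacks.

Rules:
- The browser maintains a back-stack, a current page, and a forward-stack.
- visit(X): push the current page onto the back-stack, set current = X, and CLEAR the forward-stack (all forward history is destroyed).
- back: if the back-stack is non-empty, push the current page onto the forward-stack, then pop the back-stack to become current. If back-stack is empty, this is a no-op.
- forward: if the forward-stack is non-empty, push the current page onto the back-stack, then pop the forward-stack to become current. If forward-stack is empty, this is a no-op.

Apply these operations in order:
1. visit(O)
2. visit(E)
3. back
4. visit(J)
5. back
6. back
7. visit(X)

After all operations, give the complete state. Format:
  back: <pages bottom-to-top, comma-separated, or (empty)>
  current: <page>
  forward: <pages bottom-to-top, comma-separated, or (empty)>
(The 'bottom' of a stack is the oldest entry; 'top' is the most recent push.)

Answer: back: HOME
current: X
forward: (empty)

Derivation:
After 1 (visit(O)): cur=O back=1 fwd=0
After 2 (visit(E)): cur=E back=2 fwd=0
After 3 (back): cur=O back=1 fwd=1
After 4 (visit(J)): cur=J back=2 fwd=0
After 5 (back): cur=O back=1 fwd=1
After 6 (back): cur=HOME back=0 fwd=2
After 7 (visit(X)): cur=X back=1 fwd=0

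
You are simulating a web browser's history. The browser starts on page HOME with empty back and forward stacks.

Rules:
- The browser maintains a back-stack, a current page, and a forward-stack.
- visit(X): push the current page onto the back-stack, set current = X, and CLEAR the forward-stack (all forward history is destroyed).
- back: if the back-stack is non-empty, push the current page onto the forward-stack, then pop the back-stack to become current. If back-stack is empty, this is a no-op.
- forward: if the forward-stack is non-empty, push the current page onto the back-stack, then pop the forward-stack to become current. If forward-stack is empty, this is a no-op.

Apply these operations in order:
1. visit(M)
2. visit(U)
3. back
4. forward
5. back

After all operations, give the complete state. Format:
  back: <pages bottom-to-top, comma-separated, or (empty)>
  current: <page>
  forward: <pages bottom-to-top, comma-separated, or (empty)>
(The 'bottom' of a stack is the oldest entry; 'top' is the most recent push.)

Answer: back: HOME
current: M
forward: U

Derivation:
After 1 (visit(M)): cur=M back=1 fwd=0
After 2 (visit(U)): cur=U back=2 fwd=0
After 3 (back): cur=M back=1 fwd=1
After 4 (forward): cur=U back=2 fwd=0
After 5 (back): cur=M back=1 fwd=1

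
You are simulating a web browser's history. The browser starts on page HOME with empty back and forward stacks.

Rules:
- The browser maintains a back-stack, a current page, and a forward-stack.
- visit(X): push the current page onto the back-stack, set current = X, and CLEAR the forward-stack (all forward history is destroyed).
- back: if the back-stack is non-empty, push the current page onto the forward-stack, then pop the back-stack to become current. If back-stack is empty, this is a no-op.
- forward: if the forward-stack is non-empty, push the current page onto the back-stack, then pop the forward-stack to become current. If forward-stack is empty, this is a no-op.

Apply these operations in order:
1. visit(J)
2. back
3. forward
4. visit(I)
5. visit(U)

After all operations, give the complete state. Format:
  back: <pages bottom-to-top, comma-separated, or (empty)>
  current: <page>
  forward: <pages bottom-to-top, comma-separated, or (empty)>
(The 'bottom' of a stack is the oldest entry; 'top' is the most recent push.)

After 1 (visit(J)): cur=J back=1 fwd=0
After 2 (back): cur=HOME back=0 fwd=1
After 3 (forward): cur=J back=1 fwd=0
After 4 (visit(I)): cur=I back=2 fwd=0
After 5 (visit(U)): cur=U back=3 fwd=0

Answer: back: HOME,J,I
current: U
forward: (empty)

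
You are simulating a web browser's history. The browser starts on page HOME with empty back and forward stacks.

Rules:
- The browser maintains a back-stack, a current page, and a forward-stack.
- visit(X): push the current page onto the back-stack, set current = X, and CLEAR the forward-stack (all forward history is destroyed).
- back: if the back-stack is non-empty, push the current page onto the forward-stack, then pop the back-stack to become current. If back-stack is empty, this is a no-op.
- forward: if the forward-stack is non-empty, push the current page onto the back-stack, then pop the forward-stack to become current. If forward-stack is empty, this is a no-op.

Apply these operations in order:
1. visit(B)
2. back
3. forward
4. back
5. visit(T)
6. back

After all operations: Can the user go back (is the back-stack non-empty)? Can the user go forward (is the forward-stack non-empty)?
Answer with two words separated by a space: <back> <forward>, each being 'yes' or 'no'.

After 1 (visit(B)): cur=B back=1 fwd=0
After 2 (back): cur=HOME back=0 fwd=1
After 3 (forward): cur=B back=1 fwd=0
After 4 (back): cur=HOME back=0 fwd=1
After 5 (visit(T)): cur=T back=1 fwd=0
After 6 (back): cur=HOME back=0 fwd=1

Answer: no yes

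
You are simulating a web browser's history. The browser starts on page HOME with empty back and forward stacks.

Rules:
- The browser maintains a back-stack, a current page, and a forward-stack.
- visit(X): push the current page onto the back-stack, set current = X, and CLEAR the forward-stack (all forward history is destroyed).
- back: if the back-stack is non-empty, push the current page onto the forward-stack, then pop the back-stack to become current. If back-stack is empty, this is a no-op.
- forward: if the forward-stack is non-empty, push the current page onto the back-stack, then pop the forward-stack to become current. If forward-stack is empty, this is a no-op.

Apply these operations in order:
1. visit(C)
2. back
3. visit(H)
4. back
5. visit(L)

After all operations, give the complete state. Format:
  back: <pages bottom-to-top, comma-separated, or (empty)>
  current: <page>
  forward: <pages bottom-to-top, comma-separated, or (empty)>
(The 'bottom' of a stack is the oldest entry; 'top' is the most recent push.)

Answer: back: HOME
current: L
forward: (empty)

Derivation:
After 1 (visit(C)): cur=C back=1 fwd=0
After 2 (back): cur=HOME back=0 fwd=1
After 3 (visit(H)): cur=H back=1 fwd=0
After 4 (back): cur=HOME back=0 fwd=1
After 5 (visit(L)): cur=L back=1 fwd=0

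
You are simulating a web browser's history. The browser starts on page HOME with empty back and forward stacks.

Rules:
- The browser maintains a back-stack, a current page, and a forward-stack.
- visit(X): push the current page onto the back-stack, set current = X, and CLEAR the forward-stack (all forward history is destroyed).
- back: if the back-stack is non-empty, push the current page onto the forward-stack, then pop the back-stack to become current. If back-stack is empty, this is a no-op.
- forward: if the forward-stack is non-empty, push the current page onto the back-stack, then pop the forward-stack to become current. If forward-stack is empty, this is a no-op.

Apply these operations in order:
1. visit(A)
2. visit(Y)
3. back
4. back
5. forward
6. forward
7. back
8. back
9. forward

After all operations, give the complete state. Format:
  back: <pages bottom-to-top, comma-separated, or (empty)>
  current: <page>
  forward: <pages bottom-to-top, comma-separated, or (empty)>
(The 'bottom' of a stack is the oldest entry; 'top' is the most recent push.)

After 1 (visit(A)): cur=A back=1 fwd=0
After 2 (visit(Y)): cur=Y back=2 fwd=0
After 3 (back): cur=A back=1 fwd=1
After 4 (back): cur=HOME back=0 fwd=2
After 5 (forward): cur=A back=1 fwd=1
After 6 (forward): cur=Y back=2 fwd=0
After 7 (back): cur=A back=1 fwd=1
After 8 (back): cur=HOME back=0 fwd=2
After 9 (forward): cur=A back=1 fwd=1

Answer: back: HOME
current: A
forward: Y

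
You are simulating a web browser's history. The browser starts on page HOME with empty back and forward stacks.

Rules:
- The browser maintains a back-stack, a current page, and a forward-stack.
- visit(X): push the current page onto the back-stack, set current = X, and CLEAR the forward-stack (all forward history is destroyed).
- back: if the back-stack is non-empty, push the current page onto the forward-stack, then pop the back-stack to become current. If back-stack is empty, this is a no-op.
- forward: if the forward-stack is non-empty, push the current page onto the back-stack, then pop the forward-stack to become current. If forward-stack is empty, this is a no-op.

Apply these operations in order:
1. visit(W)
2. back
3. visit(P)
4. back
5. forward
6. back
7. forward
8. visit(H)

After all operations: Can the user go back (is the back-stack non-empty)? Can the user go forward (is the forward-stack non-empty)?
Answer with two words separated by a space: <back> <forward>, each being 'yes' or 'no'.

After 1 (visit(W)): cur=W back=1 fwd=0
After 2 (back): cur=HOME back=0 fwd=1
After 3 (visit(P)): cur=P back=1 fwd=0
After 4 (back): cur=HOME back=0 fwd=1
After 5 (forward): cur=P back=1 fwd=0
After 6 (back): cur=HOME back=0 fwd=1
After 7 (forward): cur=P back=1 fwd=0
After 8 (visit(H)): cur=H back=2 fwd=0

Answer: yes no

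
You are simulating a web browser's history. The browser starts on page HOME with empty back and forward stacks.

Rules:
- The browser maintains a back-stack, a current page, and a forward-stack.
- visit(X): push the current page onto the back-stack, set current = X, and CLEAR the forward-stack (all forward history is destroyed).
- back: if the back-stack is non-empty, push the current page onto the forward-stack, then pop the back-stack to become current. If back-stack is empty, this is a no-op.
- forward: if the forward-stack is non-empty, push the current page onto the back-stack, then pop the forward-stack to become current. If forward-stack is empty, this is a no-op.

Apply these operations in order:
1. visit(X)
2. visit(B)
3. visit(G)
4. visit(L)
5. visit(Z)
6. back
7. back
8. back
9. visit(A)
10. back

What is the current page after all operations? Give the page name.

Answer: B

Derivation:
After 1 (visit(X)): cur=X back=1 fwd=0
After 2 (visit(B)): cur=B back=2 fwd=0
After 3 (visit(G)): cur=G back=3 fwd=0
After 4 (visit(L)): cur=L back=4 fwd=0
After 5 (visit(Z)): cur=Z back=5 fwd=0
After 6 (back): cur=L back=4 fwd=1
After 7 (back): cur=G back=3 fwd=2
After 8 (back): cur=B back=2 fwd=3
After 9 (visit(A)): cur=A back=3 fwd=0
After 10 (back): cur=B back=2 fwd=1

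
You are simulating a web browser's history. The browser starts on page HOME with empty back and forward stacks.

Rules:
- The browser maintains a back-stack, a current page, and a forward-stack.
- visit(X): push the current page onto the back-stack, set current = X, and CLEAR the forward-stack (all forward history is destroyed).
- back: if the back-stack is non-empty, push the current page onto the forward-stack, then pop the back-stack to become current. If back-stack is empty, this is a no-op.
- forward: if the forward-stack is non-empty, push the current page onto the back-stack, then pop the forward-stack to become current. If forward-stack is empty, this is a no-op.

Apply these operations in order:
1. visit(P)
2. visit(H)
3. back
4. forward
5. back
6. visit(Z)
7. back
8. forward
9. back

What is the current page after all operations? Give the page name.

Answer: P

Derivation:
After 1 (visit(P)): cur=P back=1 fwd=0
After 2 (visit(H)): cur=H back=2 fwd=0
After 3 (back): cur=P back=1 fwd=1
After 4 (forward): cur=H back=2 fwd=0
After 5 (back): cur=P back=1 fwd=1
After 6 (visit(Z)): cur=Z back=2 fwd=0
After 7 (back): cur=P back=1 fwd=1
After 8 (forward): cur=Z back=2 fwd=0
After 9 (back): cur=P back=1 fwd=1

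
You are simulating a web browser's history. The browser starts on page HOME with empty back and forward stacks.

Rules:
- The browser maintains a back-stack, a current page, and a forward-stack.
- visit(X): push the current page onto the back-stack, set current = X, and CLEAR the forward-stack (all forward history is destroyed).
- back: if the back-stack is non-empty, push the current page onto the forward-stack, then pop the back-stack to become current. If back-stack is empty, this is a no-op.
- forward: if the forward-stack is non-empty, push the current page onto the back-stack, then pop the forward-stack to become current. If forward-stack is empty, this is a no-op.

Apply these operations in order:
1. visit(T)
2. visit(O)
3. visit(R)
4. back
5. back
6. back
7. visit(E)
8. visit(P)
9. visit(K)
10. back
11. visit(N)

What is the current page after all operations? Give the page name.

Answer: N

Derivation:
After 1 (visit(T)): cur=T back=1 fwd=0
After 2 (visit(O)): cur=O back=2 fwd=0
After 3 (visit(R)): cur=R back=3 fwd=0
After 4 (back): cur=O back=2 fwd=1
After 5 (back): cur=T back=1 fwd=2
After 6 (back): cur=HOME back=0 fwd=3
After 7 (visit(E)): cur=E back=1 fwd=0
After 8 (visit(P)): cur=P back=2 fwd=0
After 9 (visit(K)): cur=K back=3 fwd=0
After 10 (back): cur=P back=2 fwd=1
After 11 (visit(N)): cur=N back=3 fwd=0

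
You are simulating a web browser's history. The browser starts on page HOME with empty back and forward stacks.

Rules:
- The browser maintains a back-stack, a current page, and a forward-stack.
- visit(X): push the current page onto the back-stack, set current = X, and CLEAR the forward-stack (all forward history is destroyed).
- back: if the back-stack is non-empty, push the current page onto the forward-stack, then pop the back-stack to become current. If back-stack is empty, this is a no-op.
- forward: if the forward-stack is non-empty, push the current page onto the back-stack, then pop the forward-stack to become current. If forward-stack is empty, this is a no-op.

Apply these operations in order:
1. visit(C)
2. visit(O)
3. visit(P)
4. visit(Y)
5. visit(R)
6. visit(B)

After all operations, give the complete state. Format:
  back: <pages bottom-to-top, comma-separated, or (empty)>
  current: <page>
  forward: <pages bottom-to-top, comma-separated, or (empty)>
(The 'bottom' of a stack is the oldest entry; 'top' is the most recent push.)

Answer: back: HOME,C,O,P,Y,R
current: B
forward: (empty)

Derivation:
After 1 (visit(C)): cur=C back=1 fwd=0
After 2 (visit(O)): cur=O back=2 fwd=0
After 3 (visit(P)): cur=P back=3 fwd=0
After 4 (visit(Y)): cur=Y back=4 fwd=0
After 5 (visit(R)): cur=R back=5 fwd=0
After 6 (visit(B)): cur=B back=6 fwd=0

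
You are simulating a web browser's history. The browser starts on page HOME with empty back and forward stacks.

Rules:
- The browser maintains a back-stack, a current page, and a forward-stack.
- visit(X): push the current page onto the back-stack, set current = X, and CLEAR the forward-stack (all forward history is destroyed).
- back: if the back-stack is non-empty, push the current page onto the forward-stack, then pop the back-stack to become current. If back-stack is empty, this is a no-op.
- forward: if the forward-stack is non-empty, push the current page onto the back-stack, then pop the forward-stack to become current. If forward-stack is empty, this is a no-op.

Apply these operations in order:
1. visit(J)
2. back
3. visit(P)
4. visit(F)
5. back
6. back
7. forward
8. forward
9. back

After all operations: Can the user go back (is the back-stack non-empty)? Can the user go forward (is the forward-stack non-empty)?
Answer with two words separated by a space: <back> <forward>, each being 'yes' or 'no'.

Answer: yes yes

Derivation:
After 1 (visit(J)): cur=J back=1 fwd=0
After 2 (back): cur=HOME back=0 fwd=1
After 3 (visit(P)): cur=P back=1 fwd=0
After 4 (visit(F)): cur=F back=2 fwd=0
After 5 (back): cur=P back=1 fwd=1
After 6 (back): cur=HOME back=0 fwd=2
After 7 (forward): cur=P back=1 fwd=1
After 8 (forward): cur=F back=2 fwd=0
After 9 (back): cur=P back=1 fwd=1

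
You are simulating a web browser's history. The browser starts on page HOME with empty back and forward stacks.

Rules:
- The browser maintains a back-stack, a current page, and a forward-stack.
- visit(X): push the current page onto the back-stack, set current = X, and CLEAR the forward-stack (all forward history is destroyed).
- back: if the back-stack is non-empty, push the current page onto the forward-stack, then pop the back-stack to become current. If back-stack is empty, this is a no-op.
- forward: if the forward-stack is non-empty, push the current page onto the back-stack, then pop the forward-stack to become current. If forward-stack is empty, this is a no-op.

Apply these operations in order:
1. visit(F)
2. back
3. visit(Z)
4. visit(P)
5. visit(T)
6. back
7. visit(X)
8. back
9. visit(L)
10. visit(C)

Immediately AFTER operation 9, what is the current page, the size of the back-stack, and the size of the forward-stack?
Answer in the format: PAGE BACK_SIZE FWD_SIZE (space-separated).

After 1 (visit(F)): cur=F back=1 fwd=0
After 2 (back): cur=HOME back=0 fwd=1
After 3 (visit(Z)): cur=Z back=1 fwd=0
After 4 (visit(P)): cur=P back=2 fwd=0
After 5 (visit(T)): cur=T back=3 fwd=0
After 6 (back): cur=P back=2 fwd=1
After 7 (visit(X)): cur=X back=3 fwd=0
After 8 (back): cur=P back=2 fwd=1
After 9 (visit(L)): cur=L back=3 fwd=0

L 3 0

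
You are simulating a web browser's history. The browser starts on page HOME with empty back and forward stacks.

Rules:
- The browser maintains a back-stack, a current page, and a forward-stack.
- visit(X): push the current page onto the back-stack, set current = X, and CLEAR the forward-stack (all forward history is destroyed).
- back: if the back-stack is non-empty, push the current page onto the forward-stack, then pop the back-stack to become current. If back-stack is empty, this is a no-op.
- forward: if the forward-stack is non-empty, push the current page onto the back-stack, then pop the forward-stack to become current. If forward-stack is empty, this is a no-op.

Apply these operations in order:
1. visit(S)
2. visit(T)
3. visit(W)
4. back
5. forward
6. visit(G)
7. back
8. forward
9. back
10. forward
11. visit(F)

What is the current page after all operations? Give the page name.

After 1 (visit(S)): cur=S back=1 fwd=0
After 2 (visit(T)): cur=T back=2 fwd=0
After 3 (visit(W)): cur=W back=3 fwd=0
After 4 (back): cur=T back=2 fwd=1
After 5 (forward): cur=W back=3 fwd=0
After 6 (visit(G)): cur=G back=4 fwd=0
After 7 (back): cur=W back=3 fwd=1
After 8 (forward): cur=G back=4 fwd=0
After 9 (back): cur=W back=3 fwd=1
After 10 (forward): cur=G back=4 fwd=0
After 11 (visit(F)): cur=F back=5 fwd=0

Answer: F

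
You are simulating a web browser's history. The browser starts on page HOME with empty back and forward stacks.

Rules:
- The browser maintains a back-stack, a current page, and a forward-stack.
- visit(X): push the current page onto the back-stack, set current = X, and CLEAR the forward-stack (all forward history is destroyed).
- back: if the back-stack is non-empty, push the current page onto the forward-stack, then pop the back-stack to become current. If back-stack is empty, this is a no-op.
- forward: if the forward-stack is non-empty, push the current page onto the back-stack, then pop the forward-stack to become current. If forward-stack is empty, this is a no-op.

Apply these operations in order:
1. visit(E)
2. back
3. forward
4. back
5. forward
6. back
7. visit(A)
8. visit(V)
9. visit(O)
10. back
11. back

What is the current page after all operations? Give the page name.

Answer: A

Derivation:
After 1 (visit(E)): cur=E back=1 fwd=0
After 2 (back): cur=HOME back=0 fwd=1
After 3 (forward): cur=E back=1 fwd=0
After 4 (back): cur=HOME back=0 fwd=1
After 5 (forward): cur=E back=1 fwd=0
After 6 (back): cur=HOME back=0 fwd=1
After 7 (visit(A)): cur=A back=1 fwd=0
After 8 (visit(V)): cur=V back=2 fwd=0
After 9 (visit(O)): cur=O back=3 fwd=0
After 10 (back): cur=V back=2 fwd=1
After 11 (back): cur=A back=1 fwd=2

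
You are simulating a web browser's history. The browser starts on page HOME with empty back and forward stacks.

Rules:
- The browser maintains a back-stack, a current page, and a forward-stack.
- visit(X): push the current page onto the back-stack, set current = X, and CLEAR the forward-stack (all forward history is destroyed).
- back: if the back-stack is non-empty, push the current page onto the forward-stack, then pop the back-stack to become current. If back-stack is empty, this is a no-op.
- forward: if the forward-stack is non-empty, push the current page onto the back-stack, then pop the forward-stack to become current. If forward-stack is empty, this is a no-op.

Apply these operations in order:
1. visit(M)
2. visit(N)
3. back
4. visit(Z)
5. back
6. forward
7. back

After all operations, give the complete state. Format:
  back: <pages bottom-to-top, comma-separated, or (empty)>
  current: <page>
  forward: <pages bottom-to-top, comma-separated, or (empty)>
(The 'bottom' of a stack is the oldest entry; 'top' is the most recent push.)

After 1 (visit(M)): cur=M back=1 fwd=0
After 2 (visit(N)): cur=N back=2 fwd=0
After 3 (back): cur=M back=1 fwd=1
After 4 (visit(Z)): cur=Z back=2 fwd=0
After 5 (back): cur=M back=1 fwd=1
After 6 (forward): cur=Z back=2 fwd=0
After 7 (back): cur=M back=1 fwd=1

Answer: back: HOME
current: M
forward: Z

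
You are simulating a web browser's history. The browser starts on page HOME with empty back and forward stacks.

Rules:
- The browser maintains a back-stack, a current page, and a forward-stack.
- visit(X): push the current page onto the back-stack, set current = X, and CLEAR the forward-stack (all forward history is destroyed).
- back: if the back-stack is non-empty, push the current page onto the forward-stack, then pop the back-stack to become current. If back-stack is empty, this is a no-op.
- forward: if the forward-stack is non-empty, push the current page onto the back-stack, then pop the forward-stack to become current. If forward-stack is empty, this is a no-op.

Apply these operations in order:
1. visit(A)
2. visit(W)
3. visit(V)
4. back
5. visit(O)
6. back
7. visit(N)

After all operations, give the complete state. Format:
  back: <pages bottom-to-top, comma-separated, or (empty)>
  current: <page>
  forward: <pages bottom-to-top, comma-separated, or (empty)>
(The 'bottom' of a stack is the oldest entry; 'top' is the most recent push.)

Answer: back: HOME,A,W
current: N
forward: (empty)

Derivation:
After 1 (visit(A)): cur=A back=1 fwd=0
After 2 (visit(W)): cur=W back=2 fwd=0
After 3 (visit(V)): cur=V back=3 fwd=0
After 4 (back): cur=W back=2 fwd=1
After 5 (visit(O)): cur=O back=3 fwd=0
After 6 (back): cur=W back=2 fwd=1
After 7 (visit(N)): cur=N back=3 fwd=0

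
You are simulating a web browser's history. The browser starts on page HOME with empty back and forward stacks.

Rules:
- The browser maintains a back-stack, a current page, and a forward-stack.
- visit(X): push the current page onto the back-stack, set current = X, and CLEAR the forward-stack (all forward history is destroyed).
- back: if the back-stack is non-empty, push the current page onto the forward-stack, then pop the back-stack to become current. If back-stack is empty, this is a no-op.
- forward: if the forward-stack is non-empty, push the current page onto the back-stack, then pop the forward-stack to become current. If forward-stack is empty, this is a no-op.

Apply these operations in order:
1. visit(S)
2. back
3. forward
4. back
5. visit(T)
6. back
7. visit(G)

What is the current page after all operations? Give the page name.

Answer: G

Derivation:
After 1 (visit(S)): cur=S back=1 fwd=0
After 2 (back): cur=HOME back=0 fwd=1
After 3 (forward): cur=S back=1 fwd=0
After 4 (back): cur=HOME back=0 fwd=1
After 5 (visit(T)): cur=T back=1 fwd=0
After 6 (back): cur=HOME back=0 fwd=1
After 7 (visit(G)): cur=G back=1 fwd=0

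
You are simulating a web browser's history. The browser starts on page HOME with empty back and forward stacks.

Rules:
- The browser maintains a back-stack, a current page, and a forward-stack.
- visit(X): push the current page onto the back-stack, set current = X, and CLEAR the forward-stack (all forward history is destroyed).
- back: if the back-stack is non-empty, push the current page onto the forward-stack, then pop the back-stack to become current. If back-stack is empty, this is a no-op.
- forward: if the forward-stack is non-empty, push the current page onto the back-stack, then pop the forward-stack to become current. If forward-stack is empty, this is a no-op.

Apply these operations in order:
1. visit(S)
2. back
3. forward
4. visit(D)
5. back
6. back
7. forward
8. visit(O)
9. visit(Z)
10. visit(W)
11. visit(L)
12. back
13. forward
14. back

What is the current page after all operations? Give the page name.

After 1 (visit(S)): cur=S back=1 fwd=0
After 2 (back): cur=HOME back=0 fwd=1
After 3 (forward): cur=S back=1 fwd=0
After 4 (visit(D)): cur=D back=2 fwd=0
After 5 (back): cur=S back=1 fwd=1
After 6 (back): cur=HOME back=0 fwd=2
After 7 (forward): cur=S back=1 fwd=1
After 8 (visit(O)): cur=O back=2 fwd=0
After 9 (visit(Z)): cur=Z back=3 fwd=0
After 10 (visit(W)): cur=W back=4 fwd=0
After 11 (visit(L)): cur=L back=5 fwd=0
After 12 (back): cur=W back=4 fwd=1
After 13 (forward): cur=L back=5 fwd=0
After 14 (back): cur=W back=4 fwd=1

Answer: W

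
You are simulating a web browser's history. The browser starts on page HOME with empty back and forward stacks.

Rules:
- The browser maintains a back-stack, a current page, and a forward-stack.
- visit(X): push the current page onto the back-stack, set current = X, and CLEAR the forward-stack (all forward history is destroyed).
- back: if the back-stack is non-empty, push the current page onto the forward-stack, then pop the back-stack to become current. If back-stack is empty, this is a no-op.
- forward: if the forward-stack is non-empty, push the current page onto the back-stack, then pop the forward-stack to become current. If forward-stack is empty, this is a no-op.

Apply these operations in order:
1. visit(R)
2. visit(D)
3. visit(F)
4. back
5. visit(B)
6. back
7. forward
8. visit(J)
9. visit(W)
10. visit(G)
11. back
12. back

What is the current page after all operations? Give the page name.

Answer: J

Derivation:
After 1 (visit(R)): cur=R back=1 fwd=0
After 2 (visit(D)): cur=D back=2 fwd=0
After 3 (visit(F)): cur=F back=3 fwd=0
After 4 (back): cur=D back=2 fwd=1
After 5 (visit(B)): cur=B back=3 fwd=0
After 6 (back): cur=D back=2 fwd=1
After 7 (forward): cur=B back=3 fwd=0
After 8 (visit(J)): cur=J back=4 fwd=0
After 9 (visit(W)): cur=W back=5 fwd=0
After 10 (visit(G)): cur=G back=6 fwd=0
After 11 (back): cur=W back=5 fwd=1
After 12 (back): cur=J back=4 fwd=2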